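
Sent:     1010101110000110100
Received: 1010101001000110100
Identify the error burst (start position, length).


XOR: 0000000111000000000

Burst at position 7, length 3


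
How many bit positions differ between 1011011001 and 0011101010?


XOR: 1000110011
Count of 1s: 5

5


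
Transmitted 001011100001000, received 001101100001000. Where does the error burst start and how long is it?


XOR: 000110000000000

Burst at position 3, length 2


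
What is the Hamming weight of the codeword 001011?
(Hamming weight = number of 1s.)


Counting 1s in 001011

3


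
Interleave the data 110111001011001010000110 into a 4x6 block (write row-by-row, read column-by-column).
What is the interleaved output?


Matrix:
  110111
  001011
  001010
  000110
Read columns: 100010000110100111111100

100010000110100111111100


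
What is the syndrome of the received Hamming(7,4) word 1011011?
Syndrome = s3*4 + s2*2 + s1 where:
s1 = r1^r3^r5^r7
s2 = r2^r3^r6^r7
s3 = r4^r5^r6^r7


s1=1, s2=1, s3=1

Syndrome = 7 (error at position 7)


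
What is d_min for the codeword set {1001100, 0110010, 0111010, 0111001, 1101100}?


Comparing all pairs, minimum distance: 1
Can detect 0 errors, correct 0 errors

1


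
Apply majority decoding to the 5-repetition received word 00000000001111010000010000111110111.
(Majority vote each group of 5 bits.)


Groups: 00000, 00000, 11110, 10000, 01000, 01111, 10111
Majority votes: 0010011

0010011


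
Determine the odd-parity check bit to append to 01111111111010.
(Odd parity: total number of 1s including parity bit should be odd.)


Number of 1s in data: 11
Parity bit: 0

0


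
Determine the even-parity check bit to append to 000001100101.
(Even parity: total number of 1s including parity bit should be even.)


Number of 1s in data: 4
Parity bit: 0

0


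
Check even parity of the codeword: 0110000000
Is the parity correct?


Number of 1s: 2

Yes, parity is correct (2 ones)


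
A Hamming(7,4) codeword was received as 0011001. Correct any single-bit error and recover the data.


Syndrome = 0: no error detected

Data: 1001 (no errors)


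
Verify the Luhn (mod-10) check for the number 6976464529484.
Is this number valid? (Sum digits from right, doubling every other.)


Luhn sum = 63
63 mod 10 = 3

Invalid (Luhn sum mod 10 = 3)


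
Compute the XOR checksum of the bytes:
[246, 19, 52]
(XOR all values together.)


XOR chain: 246 ^ 19 ^ 52 = 209

209


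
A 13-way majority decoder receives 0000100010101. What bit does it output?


Ones: 4 out of 13
Threshold: 7

0 (4/13 voted 1)


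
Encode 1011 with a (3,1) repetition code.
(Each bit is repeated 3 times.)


Each bit -> 3 copies

111000111111


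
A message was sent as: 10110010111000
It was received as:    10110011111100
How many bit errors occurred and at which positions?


XOR: 00000001000100

2 error(s) at position(s): 7, 11


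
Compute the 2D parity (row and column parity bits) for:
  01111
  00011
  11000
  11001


Row parities: 0001
Column parities: 01101

Row P: 0001, Col P: 01101, Corner: 1


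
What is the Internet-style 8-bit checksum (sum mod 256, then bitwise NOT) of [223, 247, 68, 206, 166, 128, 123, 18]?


Sum = 1179 mod 256 = 155
Complement = 100

100


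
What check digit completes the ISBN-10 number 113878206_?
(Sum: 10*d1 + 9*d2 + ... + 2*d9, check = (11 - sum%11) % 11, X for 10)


Weighted sum: 201
201 mod 11 = 3

Check digit: 8


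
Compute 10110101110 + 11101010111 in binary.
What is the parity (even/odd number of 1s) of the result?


10110101110 = 1454
11101010111 = 1879
Sum = 3333 = 110100000101
1s count = 5

odd parity (5 ones in 110100000101)


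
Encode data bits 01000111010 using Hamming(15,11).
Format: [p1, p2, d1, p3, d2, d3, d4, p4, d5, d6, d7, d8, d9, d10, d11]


Parity bits: p1=0, p2=1, p3=1, p4=0

010110000111010


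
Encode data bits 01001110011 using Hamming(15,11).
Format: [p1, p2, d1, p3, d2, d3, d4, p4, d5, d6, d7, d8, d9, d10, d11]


Parity bits: p1=0, p2=0, p3=1, p4=1

000110011110011


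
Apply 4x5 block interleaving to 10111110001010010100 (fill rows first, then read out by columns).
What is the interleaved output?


Matrix:
  10111
  11000
  10100
  10100
Read columns: 11110100101110001000

11110100101110001000


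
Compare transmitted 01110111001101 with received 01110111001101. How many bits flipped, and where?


XOR: 00000000000000

0 errors (received matches sent)


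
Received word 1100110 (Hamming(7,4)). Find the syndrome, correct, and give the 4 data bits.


Syndrome = 0: no error detected

Data: 0110 (no errors)


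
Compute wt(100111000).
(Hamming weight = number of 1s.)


Counting 1s in 100111000

4


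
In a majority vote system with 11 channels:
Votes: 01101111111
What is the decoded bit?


Ones: 9 out of 11
Threshold: 6

1 (9/11 voted 1)


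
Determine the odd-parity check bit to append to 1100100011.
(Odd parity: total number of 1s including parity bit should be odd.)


Number of 1s in data: 5
Parity bit: 0

0


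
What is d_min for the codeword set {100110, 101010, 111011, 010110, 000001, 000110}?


Comparing all pairs, minimum distance: 1
Can detect 0 errors, correct 0 errors

1


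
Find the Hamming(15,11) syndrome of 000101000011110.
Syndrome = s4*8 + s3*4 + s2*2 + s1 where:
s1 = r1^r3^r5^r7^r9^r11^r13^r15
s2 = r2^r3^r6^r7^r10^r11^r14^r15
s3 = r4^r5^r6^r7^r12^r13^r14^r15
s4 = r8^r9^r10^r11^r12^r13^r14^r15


s1=0, s2=1, s3=1, s4=0

Syndrome = 6 (error at position 6)


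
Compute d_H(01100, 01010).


XOR: 00110
Count of 1s: 2

2


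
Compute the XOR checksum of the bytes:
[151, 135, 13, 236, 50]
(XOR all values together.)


XOR chain: 151 ^ 135 ^ 13 ^ 236 ^ 50 = 195

195


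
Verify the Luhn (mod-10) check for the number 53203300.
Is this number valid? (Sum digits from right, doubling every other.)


Luhn sum = 17
17 mod 10 = 7

Invalid (Luhn sum mod 10 = 7)


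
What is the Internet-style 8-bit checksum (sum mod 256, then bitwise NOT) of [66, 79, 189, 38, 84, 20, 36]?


Sum = 512 mod 256 = 0
Complement = 255

255


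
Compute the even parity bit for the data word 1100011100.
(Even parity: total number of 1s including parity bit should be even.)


Number of 1s in data: 5
Parity bit: 1

1


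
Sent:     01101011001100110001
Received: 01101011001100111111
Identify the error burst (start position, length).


XOR: 00000000000000001110

Burst at position 16, length 3


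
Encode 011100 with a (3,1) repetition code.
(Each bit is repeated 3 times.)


Each bit -> 3 copies

000111111111000000


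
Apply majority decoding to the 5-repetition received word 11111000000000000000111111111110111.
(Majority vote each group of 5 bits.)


Groups: 11111, 00000, 00000, 00000, 11111, 11111, 10111
Majority votes: 1000111

1000111


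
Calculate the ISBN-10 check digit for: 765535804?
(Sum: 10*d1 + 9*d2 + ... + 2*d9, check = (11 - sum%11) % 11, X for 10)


Weighted sum: 282
282 mod 11 = 7

Check digit: 4


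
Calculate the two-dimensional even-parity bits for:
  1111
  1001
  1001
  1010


Row parities: 0000
Column parities: 0101

Row P: 0000, Col P: 0101, Corner: 0


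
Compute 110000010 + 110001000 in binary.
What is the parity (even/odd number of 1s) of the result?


110000010 = 386
110001000 = 392
Sum = 778 = 1100001010
1s count = 4

even parity (4 ones in 1100001010)


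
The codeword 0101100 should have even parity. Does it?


Number of 1s: 3

No, parity error (3 ones)


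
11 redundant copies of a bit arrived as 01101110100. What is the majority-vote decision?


Ones: 6 out of 11
Threshold: 6

1 (6/11 voted 1)


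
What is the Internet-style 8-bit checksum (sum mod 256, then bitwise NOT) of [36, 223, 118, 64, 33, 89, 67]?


Sum = 630 mod 256 = 118
Complement = 137

137


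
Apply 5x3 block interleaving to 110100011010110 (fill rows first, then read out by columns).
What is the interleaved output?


Matrix:
  110
  100
  011
  010
  110
Read columns: 110011011100100

110011011100100


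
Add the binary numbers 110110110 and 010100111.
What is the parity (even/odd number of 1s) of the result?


110110110 = 438
010100111 = 167
Sum = 605 = 1001011101
1s count = 6

even parity (6 ones in 1001011101)


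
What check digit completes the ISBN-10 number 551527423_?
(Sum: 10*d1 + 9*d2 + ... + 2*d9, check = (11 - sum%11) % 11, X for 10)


Weighted sum: 213
213 mod 11 = 4

Check digit: 7


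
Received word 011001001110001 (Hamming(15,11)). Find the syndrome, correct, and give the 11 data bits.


Syndrome = 0: no error detected

Data: 10101110001 (no errors)


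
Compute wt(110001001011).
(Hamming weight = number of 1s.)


Counting 1s in 110001001011

6


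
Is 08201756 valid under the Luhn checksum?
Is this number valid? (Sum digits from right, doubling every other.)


Luhn sum = 28
28 mod 10 = 8

Invalid (Luhn sum mod 10 = 8)


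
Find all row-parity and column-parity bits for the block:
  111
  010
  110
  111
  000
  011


Row parities: 110100
Column parities: 111

Row P: 110100, Col P: 111, Corner: 1


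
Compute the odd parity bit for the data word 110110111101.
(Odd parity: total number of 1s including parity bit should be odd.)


Number of 1s in data: 9
Parity bit: 0

0


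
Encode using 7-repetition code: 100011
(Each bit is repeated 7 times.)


Each bit -> 7 copies

111111100000000000000000000011111111111111


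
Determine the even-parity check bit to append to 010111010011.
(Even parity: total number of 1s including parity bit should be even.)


Number of 1s in data: 7
Parity bit: 1

1


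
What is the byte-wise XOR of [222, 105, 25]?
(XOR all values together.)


XOR chain: 222 ^ 105 ^ 25 = 174

174


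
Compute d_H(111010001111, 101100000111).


XOR: 010110001000
Count of 1s: 4

4


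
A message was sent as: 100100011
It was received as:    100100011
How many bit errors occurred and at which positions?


XOR: 000000000

0 errors (received matches sent)


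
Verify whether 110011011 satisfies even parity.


Number of 1s: 6

Yes, parity is correct (6 ones)


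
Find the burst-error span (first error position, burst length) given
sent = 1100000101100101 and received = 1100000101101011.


XOR: 0000000000001110

Burst at position 12, length 3


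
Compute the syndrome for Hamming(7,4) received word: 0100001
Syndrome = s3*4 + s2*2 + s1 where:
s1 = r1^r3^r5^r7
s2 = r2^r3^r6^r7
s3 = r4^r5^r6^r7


s1=1, s2=0, s3=1

Syndrome = 5 (error at position 5)


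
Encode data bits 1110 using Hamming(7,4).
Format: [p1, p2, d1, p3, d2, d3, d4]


Parity bits: p1=0, p2=0, p3=0

0010110


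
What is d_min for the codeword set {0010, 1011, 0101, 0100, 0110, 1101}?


Comparing all pairs, minimum distance: 1
Can detect 0 errors, correct 0 errors

1


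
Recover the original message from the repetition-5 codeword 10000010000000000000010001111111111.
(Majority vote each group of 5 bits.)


Groups: 10000, 01000, 00000, 00000, 01000, 11111, 11111
Majority votes: 0000011

0000011


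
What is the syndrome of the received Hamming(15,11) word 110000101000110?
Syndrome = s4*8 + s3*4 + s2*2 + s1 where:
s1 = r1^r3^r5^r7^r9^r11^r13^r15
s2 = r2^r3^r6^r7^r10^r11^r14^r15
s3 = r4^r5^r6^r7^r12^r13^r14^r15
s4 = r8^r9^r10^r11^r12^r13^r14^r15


s1=0, s2=1, s3=1, s4=1

Syndrome = 14 (error at position 14)


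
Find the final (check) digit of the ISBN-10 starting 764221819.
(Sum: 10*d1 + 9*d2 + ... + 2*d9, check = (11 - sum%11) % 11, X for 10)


Weighted sum: 240
240 mod 11 = 9

Check digit: 2


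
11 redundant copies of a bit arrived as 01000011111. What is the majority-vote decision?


Ones: 6 out of 11
Threshold: 6

1 (6/11 voted 1)


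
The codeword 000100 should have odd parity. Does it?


Number of 1s: 1

Yes, parity is correct (1 ones)


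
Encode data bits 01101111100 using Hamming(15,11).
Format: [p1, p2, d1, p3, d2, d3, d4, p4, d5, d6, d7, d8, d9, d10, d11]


Parity bits: p1=0, p2=1, p3=0, p4=1

010011011111100


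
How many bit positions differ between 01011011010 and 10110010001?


XOR: 11101001011
Count of 1s: 7

7


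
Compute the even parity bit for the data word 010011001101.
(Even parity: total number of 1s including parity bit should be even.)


Number of 1s in data: 6
Parity bit: 0

0


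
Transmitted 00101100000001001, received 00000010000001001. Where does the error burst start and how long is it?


XOR: 00101110000000000

Burst at position 2, length 5


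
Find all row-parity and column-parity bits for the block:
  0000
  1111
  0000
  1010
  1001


Row parities: 00000
Column parities: 1100

Row P: 00000, Col P: 1100, Corner: 0


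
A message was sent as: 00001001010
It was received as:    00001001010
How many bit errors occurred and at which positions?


XOR: 00000000000

0 errors (received matches sent)


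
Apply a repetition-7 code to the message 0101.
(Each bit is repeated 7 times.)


Each bit -> 7 copies

0000000111111100000001111111


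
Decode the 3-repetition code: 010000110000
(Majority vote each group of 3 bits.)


Groups: 010, 000, 110, 000
Majority votes: 0010

0010


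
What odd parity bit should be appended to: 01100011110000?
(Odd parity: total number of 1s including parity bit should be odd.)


Number of 1s in data: 6
Parity bit: 1

1


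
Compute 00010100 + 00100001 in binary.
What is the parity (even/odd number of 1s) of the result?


00010100 = 20
00100001 = 33
Sum = 53 = 110101
1s count = 4

even parity (4 ones in 110101)


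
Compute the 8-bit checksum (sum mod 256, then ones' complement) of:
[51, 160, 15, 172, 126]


Sum = 524 mod 256 = 12
Complement = 243

243


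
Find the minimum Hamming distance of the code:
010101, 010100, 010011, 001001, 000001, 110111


Comparing all pairs, minimum distance: 1
Can detect 0 errors, correct 0 errors

1


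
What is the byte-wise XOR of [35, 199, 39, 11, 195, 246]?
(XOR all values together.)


XOR chain: 35 ^ 199 ^ 39 ^ 11 ^ 195 ^ 246 = 253

253


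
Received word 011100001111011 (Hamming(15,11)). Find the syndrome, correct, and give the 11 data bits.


Syndrome = 0: no error detected

Data: 10001111011 (no errors)


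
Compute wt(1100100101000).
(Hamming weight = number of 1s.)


Counting 1s in 1100100101000

5


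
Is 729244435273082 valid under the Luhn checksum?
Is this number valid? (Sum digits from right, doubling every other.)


Luhn sum = 77
77 mod 10 = 7

Invalid (Luhn sum mod 10 = 7)


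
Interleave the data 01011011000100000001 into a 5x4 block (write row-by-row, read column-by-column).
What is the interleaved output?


Matrix:
  0101
  1011
  0001
  0000
  0001
Read columns: 01000100000100011101

01000100000100011101


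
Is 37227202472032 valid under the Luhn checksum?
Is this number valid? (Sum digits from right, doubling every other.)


Luhn sum = 55
55 mod 10 = 5

Invalid (Luhn sum mod 10 = 5)


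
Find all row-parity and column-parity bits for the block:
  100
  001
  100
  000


Row parities: 1110
Column parities: 001

Row P: 1110, Col P: 001, Corner: 1


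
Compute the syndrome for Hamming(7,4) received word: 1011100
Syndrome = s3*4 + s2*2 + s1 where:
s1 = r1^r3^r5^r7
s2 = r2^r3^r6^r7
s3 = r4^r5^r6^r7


s1=1, s2=1, s3=0

Syndrome = 3 (error at position 3)


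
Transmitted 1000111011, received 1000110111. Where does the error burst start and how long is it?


XOR: 0000001100

Burst at position 6, length 2


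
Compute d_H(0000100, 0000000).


XOR: 0000100
Count of 1s: 1

1


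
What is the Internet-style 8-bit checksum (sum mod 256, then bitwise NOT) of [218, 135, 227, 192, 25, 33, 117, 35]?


Sum = 982 mod 256 = 214
Complement = 41

41


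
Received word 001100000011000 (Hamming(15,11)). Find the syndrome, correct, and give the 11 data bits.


Syndrome = 0: no error detected

Data: 10000011000 (no errors)


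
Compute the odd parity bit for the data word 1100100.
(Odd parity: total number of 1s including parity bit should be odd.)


Number of 1s in data: 3
Parity bit: 0

0


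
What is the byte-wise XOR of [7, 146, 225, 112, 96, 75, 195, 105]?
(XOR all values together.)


XOR chain: 7 ^ 146 ^ 225 ^ 112 ^ 96 ^ 75 ^ 195 ^ 105 = 133

133


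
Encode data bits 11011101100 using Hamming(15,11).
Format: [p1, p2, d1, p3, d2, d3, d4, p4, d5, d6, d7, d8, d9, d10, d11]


Parity bits: p1=1, p2=1, p3=0, p4=0

111010101101100


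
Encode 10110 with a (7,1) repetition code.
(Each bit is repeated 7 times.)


Each bit -> 7 copies

11111110000000111111111111110000000


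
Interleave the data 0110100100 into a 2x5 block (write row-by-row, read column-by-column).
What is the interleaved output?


Matrix:
  01101
  00100
Read columns: 0010110010

0010110010


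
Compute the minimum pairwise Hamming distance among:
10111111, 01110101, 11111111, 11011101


Comparing all pairs, minimum distance: 1
Can detect 0 errors, correct 0 errors

1


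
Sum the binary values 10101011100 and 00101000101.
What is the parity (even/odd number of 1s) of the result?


10101011100 = 1372
00101000101 = 325
Sum = 1697 = 11010100001
1s count = 5

odd parity (5 ones in 11010100001)


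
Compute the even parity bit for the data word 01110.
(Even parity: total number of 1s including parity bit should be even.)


Number of 1s in data: 3
Parity bit: 1

1


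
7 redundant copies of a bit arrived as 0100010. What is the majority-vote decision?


Ones: 2 out of 7
Threshold: 4

0 (2/7 voted 1)


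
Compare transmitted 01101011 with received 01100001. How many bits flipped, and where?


XOR: 00001010

2 error(s) at position(s): 4, 6


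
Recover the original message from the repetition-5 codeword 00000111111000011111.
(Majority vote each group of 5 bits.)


Groups: 00000, 11111, 10000, 11111
Majority votes: 0101

0101


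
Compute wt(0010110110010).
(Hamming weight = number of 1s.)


Counting 1s in 0010110110010

6


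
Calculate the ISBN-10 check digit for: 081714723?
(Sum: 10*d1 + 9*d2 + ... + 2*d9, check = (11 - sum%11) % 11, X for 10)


Weighted sum: 195
195 mod 11 = 8

Check digit: 3


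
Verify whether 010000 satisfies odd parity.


Number of 1s: 1

Yes, parity is correct (1 ones)


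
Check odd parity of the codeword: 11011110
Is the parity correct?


Number of 1s: 6

No, parity error (6 ones)


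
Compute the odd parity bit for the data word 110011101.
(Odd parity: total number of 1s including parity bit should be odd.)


Number of 1s in data: 6
Parity bit: 1

1


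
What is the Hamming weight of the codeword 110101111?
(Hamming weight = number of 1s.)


Counting 1s in 110101111

7


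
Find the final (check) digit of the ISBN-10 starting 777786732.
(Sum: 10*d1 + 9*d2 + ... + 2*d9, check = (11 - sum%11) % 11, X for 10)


Weighted sum: 357
357 mod 11 = 5

Check digit: 6


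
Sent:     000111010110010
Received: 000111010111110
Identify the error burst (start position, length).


XOR: 000000000001100

Burst at position 11, length 2


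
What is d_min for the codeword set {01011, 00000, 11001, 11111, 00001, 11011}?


Comparing all pairs, minimum distance: 1
Can detect 0 errors, correct 0 errors

1


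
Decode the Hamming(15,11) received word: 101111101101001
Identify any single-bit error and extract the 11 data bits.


Syndrome = 2: error at position 2

Data: 11111101001 (corrected bit 2)


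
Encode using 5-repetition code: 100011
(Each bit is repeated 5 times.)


Each bit -> 5 copies

111110000000000000001111111111


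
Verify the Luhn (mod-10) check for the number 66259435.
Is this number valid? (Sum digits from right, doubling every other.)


Luhn sum = 42
42 mod 10 = 2

Invalid (Luhn sum mod 10 = 2)


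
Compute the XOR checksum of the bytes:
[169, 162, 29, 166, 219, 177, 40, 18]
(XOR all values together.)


XOR chain: 169 ^ 162 ^ 29 ^ 166 ^ 219 ^ 177 ^ 40 ^ 18 = 224

224


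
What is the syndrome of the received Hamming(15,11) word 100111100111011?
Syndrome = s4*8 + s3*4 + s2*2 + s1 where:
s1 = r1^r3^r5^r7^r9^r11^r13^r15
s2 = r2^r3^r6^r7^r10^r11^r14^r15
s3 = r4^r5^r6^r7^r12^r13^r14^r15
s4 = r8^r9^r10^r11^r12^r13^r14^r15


s1=1, s2=0, s3=1, s4=1

Syndrome = 13 (error at position 13)


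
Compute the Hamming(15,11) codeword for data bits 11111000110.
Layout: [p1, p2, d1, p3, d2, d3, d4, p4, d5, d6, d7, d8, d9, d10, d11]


Parity bits: p1=1, p2=0, p3=1, p4=1

101111111000110


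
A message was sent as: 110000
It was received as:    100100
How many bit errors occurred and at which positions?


XOR: 010100

2 error(s) at position(s): 1, 3


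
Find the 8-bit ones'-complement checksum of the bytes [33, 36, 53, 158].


Sum = 280 mod 256 = 24
Complement = 231

231


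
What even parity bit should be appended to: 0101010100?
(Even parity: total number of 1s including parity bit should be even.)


Number of 1s in data: 4
Parity bit: 0

0


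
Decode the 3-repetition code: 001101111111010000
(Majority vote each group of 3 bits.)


Groups: 001, 101, 111, 111, 010, 000
Majority votes: 011100

011100


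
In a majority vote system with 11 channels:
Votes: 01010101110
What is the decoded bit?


Ones: 6 out of 11
Threshold: 6

1 (6/11 voted 1)


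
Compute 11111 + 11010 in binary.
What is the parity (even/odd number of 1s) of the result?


11111 = 31
11010 = 26
Sum = 57 = 111001
1s count = 4

even parity (4 ones in 111001)


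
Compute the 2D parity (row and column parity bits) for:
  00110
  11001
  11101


Row parities: 010
Column parities: 00010

Row P: 010, Col P: 00010, Corner: 1


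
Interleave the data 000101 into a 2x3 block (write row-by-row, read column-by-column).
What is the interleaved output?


Matrix:
  000
  101
Read columns: 010001

010001


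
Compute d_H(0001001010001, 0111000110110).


XOR: 0110001100111
Count of 1s: 7

7


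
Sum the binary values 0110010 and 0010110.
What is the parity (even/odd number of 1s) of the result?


0110010 = 50
0010110 = 22
Sum = 72 = 1001000
1s count = 2

even parity (2 ones in 1001000)


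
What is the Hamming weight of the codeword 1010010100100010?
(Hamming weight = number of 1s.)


Counting 1s in 1010010100100010

6


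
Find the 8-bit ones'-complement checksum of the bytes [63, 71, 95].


Sum = 229 mod 256 = 229
Complement = 26

26


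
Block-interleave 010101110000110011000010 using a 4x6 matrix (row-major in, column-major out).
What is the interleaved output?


Matrix:
  010101
  110000
  110011
  000010
Read columns: 011011100000100000111010

011011100000100000111010


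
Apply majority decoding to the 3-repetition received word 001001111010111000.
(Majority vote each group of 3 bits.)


Groups: 001, 001, 111, 010, 111, 000
Majority votes: 001010

001010


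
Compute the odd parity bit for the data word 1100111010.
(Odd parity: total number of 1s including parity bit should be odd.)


Number of 1s in data: 6
Parity bit: 1

1


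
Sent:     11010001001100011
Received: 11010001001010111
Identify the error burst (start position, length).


XOR: 00000000000110100

Burst at position 11, length 4


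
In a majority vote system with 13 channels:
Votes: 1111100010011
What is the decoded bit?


Ones: 8 out of 13
Threshold: 7

1 (8/13 voted 1)


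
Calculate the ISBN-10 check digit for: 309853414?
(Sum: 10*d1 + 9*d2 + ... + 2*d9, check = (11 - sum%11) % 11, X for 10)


Weighted sum: 230
230 mod 11 = 10

Check digit: 1


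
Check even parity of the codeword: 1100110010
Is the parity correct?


Number of 1s: 5

No, parity error (5 ones)


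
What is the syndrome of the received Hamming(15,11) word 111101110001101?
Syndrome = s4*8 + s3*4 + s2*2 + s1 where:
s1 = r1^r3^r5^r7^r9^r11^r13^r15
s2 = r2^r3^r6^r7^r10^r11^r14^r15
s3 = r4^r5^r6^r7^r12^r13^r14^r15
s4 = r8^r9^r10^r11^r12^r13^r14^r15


s1=1, s2=1, s3=0, s4=0

Syndrome = 3 (error at position 3)


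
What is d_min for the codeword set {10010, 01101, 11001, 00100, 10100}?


Comparing all pairs, minimum distance: 1
Can detect 0 errors, correct 0 errors

1


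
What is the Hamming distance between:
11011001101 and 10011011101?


XOR: 01000010000
Count of 1s: 2

2


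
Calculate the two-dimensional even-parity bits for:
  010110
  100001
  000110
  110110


Row parities: 1000
Column parities: 000111

Row P: 1000, Col P: 000111, Corner: 1


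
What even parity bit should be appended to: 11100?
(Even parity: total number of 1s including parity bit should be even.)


Number of 1s in data: 3
Parity bit: 1

1


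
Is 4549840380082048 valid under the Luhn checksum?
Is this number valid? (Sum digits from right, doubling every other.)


Luhn sum = 79
79 mod 10 = 9

Invalid (Luhn sum mod 10 = 9)


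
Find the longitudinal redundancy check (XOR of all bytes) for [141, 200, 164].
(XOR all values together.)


XOR chain: 141 ^ 200 ^ 164 = 225

225


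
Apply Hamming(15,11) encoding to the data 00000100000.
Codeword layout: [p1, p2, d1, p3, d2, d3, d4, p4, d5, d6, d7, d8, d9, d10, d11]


Parity bits: p1=0, p2=1, p3=0, p4=1

010000010100000


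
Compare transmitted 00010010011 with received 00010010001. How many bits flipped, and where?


XOR: 00000000010

1 error(s) at position(s): 9


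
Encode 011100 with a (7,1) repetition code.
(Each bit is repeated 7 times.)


Each bit -> 7 copies

000000011111111111111111111100000000000000


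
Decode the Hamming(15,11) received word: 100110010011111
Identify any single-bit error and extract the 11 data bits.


Syndrome = 3: error at position 3

Data: 11000011111 (corrected bit 3)


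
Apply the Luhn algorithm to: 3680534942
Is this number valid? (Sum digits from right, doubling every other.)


Luhn sum = 50
50 mod 10 = 0

Valid (Luhn sum mod 10 = 0)


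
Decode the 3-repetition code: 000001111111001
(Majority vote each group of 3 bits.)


Groups: 000, 001, 111, 111, 001
Majority votes: 00110

00110


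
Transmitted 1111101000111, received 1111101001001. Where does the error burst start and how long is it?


XOR: 0000000001110

Burst at position 9, length 3


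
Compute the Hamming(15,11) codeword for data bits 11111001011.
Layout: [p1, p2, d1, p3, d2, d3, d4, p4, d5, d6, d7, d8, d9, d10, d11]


Parity bits: p1=1, p2=1, p3=0, p4=0

111011101001011


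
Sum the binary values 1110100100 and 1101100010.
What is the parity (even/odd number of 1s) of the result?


1110100100 = 932
1101100010 = 866
Sum = 1798 = 11100000110
1s count = 5

odd parity (5 ones in 11100000110)


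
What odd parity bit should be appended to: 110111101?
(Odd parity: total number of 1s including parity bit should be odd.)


Number of 1s in data: 7
Parity bit: 0

0


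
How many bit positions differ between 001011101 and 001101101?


XOR: 000110000
Count of 1s: 2

2


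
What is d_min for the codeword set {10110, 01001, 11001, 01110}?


Comparing all pairs, minimum distance: 1
Can detect 0 errors, correct 0 errors

1


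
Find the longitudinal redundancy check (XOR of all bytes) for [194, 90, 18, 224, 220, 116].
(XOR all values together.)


XOR chain: 194 ^ 90 ^ 18 ^ 224 ^ 220 ^ 116 = 194

194


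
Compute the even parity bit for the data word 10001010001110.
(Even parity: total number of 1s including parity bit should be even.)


Number of 1s in data: 6
Parity bit: 0

0


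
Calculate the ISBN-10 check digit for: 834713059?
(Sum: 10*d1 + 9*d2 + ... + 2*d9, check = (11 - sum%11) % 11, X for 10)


Weighted sum: 242
242 mod 11 = 0

Check digit: 0


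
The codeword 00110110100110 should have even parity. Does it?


Number of 1s: 7

No, parity error (7 ones)


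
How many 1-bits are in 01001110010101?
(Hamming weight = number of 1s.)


Counting 1s in 01001110010101

7


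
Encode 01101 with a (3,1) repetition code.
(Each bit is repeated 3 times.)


Each bit -> 3 copies

000111111000111


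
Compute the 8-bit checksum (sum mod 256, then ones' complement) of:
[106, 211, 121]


Sum = 438 mod 256 = 182
Complement = 73

73


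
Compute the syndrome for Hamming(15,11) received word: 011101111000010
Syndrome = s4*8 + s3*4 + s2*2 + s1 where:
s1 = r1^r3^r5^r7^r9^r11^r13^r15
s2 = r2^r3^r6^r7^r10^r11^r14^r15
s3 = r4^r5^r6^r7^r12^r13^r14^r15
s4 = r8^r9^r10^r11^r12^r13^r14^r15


s1=1, s2=1, s3=0, s4=1

Syndrome = 11 (error at position 11)


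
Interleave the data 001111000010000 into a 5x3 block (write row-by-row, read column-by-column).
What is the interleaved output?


Matrix:
  001
  111
  000
  010
  000
Read columns: 010000101011000

010000101011000


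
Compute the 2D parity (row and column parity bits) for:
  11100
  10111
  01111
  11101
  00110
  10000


Row parities: 100001
Column parities: 01111

Row P: 100001, Col P: 01111, Corner: 0


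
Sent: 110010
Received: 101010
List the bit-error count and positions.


XOR: 011000

2 error(s) at position(s): 1, 2


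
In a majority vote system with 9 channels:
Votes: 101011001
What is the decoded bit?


Ones: 5 out of 9
Threshold: 5

1 (5/9 voted 1)


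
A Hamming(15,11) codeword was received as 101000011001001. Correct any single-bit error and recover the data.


Syndrome = 0: no error detected

Data: 10001001001 (no errors)


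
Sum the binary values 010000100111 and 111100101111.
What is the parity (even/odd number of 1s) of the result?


010000100111 = 1063
111100101111 = 3887
Sum = 4950 = 1001101010110
1s count = 7

odd parity (7 ones in 1001101010110)


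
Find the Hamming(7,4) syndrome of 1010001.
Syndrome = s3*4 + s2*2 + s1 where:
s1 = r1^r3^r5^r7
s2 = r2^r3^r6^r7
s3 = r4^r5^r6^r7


s1=1, s2=0, s3=1

Syndrome = 5 (error at position 5)


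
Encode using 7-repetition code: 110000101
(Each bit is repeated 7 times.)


Each bit -> 7 copies

111111111111110000000000000000000000000000111111100000001111111


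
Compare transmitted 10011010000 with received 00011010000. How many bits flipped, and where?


XOR: 10000000000

1 error(s) at position(s): 0


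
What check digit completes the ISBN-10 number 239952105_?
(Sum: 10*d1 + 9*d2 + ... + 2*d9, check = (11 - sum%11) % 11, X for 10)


Weighted sum: 236
236 mod 11 = 5

Check digit: 6


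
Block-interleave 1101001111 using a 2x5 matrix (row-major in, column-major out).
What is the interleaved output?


Matrix:
  11010
  01111
Read columns: 1011011101

1011011101


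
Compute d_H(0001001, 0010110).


XOR: 0011111
Count of 1s: 5

5


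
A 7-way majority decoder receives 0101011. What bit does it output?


Ones: 4 out of 7
Threshold: 4

1 (4/7 voted 1)


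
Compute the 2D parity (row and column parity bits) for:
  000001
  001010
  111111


Row parities: 100
Column parities: 110100

Row P: 100, Col P: 110100, Corner: 1


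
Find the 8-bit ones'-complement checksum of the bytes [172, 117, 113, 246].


Sum = 648 mod 256 = 136
Complement = 119

119


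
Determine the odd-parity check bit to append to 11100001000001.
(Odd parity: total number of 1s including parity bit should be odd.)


Number of 1s in data: 5
Parity bit: 0

0


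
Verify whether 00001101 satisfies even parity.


Number of 1s: 3

No, parity error (3 ones)


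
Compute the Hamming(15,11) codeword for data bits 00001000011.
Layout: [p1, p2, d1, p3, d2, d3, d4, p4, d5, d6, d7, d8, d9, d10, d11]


Parity bits: p1=0, p2=0, p3=0, p4=1

000000011000011


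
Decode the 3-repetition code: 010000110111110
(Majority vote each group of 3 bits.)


Groups: 010, 000, 110, 111, 110
Majority votes: 00111

00111


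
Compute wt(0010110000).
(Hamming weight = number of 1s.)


Counting 1s in 0010110000

3


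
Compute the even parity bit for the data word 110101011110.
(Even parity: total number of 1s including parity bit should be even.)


Number of 1s in data: 8
Parity bit: 0

0


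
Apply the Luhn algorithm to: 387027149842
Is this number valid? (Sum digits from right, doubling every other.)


Luhn sum = 63
63 mod 10 = 3

Invalid (Luhn sum mod 10 = 3)


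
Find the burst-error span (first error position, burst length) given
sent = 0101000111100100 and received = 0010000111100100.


XOR: 0111000000000000

Burst at position 1, length 3


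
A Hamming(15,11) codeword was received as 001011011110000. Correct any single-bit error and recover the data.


Syndrome = 0: no error detected

Data: 11101110000 (no errors)


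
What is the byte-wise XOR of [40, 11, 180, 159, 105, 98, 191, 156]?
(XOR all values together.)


XOR chain: 40 ^ 11 ^ 180 ^ 159 ^ 105 ^ 98 ^ 191 ^ 156 = 32

32


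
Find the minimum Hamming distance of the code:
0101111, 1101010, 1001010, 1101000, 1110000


Comparing all pairs, minimum distance: 1
Can detect 0 errors, correct 0 errors

1


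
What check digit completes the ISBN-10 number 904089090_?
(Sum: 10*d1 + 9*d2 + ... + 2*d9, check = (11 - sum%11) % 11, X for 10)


Weighted sum: 242
242 mod 11 = 0

Check digit: 0


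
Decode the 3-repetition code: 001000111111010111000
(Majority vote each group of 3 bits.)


Groups: 001, 000, 111, 111, 010, 111, 000
Majority votes: 0011010

0011010


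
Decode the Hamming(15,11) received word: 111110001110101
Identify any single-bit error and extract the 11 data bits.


Syndrome = 11: error at position 11

Data: 11001100101 (corrected bit 11)


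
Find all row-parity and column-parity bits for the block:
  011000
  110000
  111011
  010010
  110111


Row parities: 00101
Column parities: 110110

Row P: 00101, Col P: 110110, Corner: 0


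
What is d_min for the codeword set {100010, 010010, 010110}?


Comparing all pairs, minimum distance: 1
Can detect 0 errors, correct 0 errors

1


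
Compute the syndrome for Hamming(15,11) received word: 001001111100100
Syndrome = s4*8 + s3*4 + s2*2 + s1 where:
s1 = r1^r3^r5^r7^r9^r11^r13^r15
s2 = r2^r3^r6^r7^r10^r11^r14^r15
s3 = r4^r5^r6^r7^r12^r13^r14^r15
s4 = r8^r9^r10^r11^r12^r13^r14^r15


s1=0, s2=0, s3=1, s4=0

Syndrome = 4 (error at position 4)


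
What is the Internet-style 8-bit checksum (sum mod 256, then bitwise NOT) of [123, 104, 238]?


Sum = 465 mod 256 = 209
Complement = 46

46


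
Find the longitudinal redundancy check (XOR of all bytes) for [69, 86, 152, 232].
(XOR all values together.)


XOR chain: 69 ^ 86 ^ 152 ^ 232 = 99

99


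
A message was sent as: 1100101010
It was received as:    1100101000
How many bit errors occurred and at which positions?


XOR: 0000000010

1 error(s) at position(s): 8


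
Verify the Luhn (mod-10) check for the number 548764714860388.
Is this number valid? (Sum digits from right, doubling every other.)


Luhn sum = 84
84 mod 10 = 4

Invalid (Luhn sum mod 10 = 4)


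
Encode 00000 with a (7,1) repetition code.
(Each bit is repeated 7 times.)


Each bit -> 7 copies

00000000000000000000000000000000000


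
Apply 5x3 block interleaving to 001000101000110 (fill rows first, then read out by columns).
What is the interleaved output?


Matrix:
  001
  000
  101
  000
  110
Read columns: 001010000110100

001010000110100


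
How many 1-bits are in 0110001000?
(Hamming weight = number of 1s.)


Counting 1s in 0110001000

3


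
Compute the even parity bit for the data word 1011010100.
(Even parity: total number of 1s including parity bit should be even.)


Number of 1s in data: 5
Parity bit: 1

1


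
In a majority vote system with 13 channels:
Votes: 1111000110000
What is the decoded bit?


Ones: 6 out of 13
Threshold: 7

0 (6/13 voted 1)


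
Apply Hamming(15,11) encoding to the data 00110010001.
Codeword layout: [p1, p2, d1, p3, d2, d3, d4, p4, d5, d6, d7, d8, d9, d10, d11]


Parity bits: p1=1, p2=0, p3=1, p4=0

100101100010001


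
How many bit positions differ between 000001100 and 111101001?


XOR: 111100101
Count of 1s: 6

6


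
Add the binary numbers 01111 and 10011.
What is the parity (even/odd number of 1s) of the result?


01111 = 15
10011 = 19
Sum = 34 = 100010
1s count = 2

even parity (2 ones in 100010)


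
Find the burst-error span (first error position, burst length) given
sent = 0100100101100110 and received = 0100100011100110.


XOR: 0000000110000000

Burst at position 7, length 2


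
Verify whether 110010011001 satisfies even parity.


Number of 1s: 6

Yes, parity is correct (6 ones)


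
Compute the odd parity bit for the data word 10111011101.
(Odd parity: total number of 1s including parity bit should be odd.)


Number of 1s in data: 8
Parity bit: 1

1


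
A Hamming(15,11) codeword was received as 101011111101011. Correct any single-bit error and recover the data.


Syndrome = 0: no error detected

Data: 11111101011 (no errors)


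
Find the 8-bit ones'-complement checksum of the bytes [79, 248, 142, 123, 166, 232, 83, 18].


Sum = 1091 mod 256 = 67
Complement = 188

188


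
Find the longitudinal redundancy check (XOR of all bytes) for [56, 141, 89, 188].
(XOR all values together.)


XOR chain: 56 ^ 141 ^ 89 ^ 188 = 80

80


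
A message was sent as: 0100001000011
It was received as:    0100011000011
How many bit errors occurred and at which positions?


XOR: 0000010000000

1 error(s) at position(s): 5


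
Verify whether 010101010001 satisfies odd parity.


Number of 1s: 5

Yes, parity is correct (5 ones)


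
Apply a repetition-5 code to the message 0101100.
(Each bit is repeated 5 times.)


Each bit -> 5 copies

00000111110000011111111110000000000


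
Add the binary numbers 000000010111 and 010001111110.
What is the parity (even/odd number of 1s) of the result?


000000010111 = 23
010001111110 = 1150
Sum = 1173 = 10010010101
1s count = 5

odd parity (5 ones in 10010010101)


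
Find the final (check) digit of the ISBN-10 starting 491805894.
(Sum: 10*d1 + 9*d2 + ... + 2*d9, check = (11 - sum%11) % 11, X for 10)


Weighted sum: 277
277 mod 11 = 2

Check digit: 9


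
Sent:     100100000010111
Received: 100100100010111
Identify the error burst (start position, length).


XOR: 000000100000000

Burst at position 6, length 1


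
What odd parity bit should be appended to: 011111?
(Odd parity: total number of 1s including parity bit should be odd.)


Number of 1s in data: 5
Parity bit: 0

0


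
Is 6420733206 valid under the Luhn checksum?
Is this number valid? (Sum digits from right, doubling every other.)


Luhn sum = 33
33 mod 10 = 3

Invalid (Luhn sum mod 10 = 3)


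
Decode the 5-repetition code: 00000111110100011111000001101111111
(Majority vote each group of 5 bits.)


Groups: 00000, 11111, 01000, 11111, 00000, 11011, 11111
Majority votes: 0101011

0101011


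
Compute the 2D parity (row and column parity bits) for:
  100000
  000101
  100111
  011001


Row parities: 1001
Column parities: 011011

Row P: 1001, Col P: 011011, Corner: 0


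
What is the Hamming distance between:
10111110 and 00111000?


XOR: 10000110
Count of 1s: 3

3


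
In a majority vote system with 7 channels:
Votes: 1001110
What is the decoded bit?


Ones: 4 out of 7
Threshold: 4

1 (4/7 voted 1)


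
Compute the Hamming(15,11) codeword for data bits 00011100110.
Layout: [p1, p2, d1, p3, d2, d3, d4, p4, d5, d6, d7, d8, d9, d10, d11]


Parity bits: p1=1, p2=1, p3=1, p4=0

110100101100110
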